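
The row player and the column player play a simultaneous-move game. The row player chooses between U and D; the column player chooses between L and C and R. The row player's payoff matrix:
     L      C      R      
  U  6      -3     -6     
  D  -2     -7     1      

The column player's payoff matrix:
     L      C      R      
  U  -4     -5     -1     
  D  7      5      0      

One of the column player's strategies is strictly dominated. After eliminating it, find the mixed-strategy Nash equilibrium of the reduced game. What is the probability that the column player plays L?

The column player's strategy C is strictly dominated by L: -4 > -5 and 7 > 5. Eliminate C.
The column player's mix must leave the row player indifferent between U and D.
  the row player's expected payoff from U: q·6 + (1−q)·(-6) = 12q - 6
  the row player's expected payoff from D: q·(-2) + (1−q)·1 = -3q + 1
  12q - 6 = -3q + 1  ⇒  15q = 7  ⇒  q = 7/15.

q = 7/15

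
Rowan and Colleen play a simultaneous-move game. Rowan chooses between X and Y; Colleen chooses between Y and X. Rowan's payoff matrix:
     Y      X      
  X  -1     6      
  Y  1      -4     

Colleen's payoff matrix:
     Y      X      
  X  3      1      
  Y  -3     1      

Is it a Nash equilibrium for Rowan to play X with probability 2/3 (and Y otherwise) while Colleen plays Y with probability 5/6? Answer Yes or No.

Check Colleen's indifference given Rowan's mix p = 2/3:
  payoff from Y = 1; payoff from X = 1 — equal.
Check Rowan's indifference given Colleen's mix q = 5/6:
  payoff from X = 1/6; payoff from Y = 1/6 — equal.
Both players are indifferent, so neither can profitably deviate.

Yes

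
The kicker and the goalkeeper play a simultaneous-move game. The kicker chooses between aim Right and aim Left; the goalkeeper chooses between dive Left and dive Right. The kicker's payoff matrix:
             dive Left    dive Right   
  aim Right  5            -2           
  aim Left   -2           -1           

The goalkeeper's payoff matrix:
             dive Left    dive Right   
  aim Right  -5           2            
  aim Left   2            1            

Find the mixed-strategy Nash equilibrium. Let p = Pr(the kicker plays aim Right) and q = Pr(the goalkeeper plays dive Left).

p = 1/8, q = 1/8

The kicker's mix must leave the goalkeeper indifferent between dive Left and dive Right.
  the goalkeeper's payoff to dive Left: p·(-5) + (1−p)·2 = -7p + 2
  the goalkeeper's payoff to dive Right: p·2 + (1−p)·1 = p + 1
  -7p + 2 = p + 1  ⇒  -8p = -1  ⇒  p = 1/8.
For the kicker to be willing to mix, the kicker must be indifferent between aim Right and aim Left, which pins down the goalkeeper's mix.
  the kicker's payoff to aim Right: q·5 + (1−q)·(-2) = 7q - 2
  the kicker's payoff to aim Left: q·(-2) + (1−q)·(-1) = -q - 1
  7q - 2 = -q - 1  ⇒  8q = 1  ⇒  q = 1/8.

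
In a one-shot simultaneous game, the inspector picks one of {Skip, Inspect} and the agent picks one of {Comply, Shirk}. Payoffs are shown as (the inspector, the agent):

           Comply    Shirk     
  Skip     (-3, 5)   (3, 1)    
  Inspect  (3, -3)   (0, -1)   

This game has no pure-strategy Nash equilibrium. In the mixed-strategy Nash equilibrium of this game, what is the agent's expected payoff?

-1/3

The inspector's mix must leave the agent indifferent between Comply and Shirk.
  the agent's payoff from Comply: p·5 + (1−p)·(-3) = 8p - 3
  the agent's payoff from Shirk: p·1 + (1−p)·(-1) = 2p - 1
  8p - 3 = 2p - 1  ⇒  6p = 2  ⇒  p = 1/3.
At equilibrium the agent is indifferent across columns, so the agent's payoff equals the payoff from Comply: (1/3)·5 + (2/3)·(-3) = -1/3.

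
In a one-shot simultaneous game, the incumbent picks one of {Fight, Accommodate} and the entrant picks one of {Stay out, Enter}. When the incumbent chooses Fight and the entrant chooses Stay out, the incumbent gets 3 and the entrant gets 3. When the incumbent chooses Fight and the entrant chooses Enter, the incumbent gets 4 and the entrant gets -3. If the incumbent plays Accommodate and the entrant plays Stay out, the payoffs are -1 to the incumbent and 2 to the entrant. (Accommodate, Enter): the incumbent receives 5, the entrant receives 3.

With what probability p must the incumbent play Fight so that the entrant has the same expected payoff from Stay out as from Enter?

For the entrant to be willing to mix, the entrant must be indifferent between Stay out and Enter, which pins down the incumbent's mix.
  the entrant's expected payoff from Stay out: p·3 + (1−p)·2 = p + 2
  the entrant's expected payoff from Enter: p·(-3) + (1−p)·3 = -6p + 3
  p + 2 = -6p + 3  ⇒  7p = 1  ⇒  p = 1/7.

p = 1/7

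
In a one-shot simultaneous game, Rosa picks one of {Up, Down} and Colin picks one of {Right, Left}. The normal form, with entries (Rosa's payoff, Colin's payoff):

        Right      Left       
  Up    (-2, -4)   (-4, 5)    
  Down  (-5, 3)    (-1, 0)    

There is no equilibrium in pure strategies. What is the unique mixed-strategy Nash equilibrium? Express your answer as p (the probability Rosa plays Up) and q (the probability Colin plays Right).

Colin's indifference between Right and Left determines Rosa's mixing probability p:
  Colin's payoff to Right: p·(-4) + (1−p)·3 = -7p + 3
  Colin's payoff to Left: p·5 + (1−p)·0 = 5p
  -7p + 3 = 5p  ⇒  -12p = -3  ⇒  p = 1/4.
In a mixed equilibrium Rosa is indifferent between Up and Down; this condition fixes q.
  Rosa's payoff to Up: q·(-2) + (1−q)·(-4) = 2q - 4
  Rosa's payoff to Down: q·(-5) + (1−q)·(-1) = -4q - 1
  2q - 4 = -4q - 1  ⇒  6q = 3  ⇒  q = 1/2.

p = 1/4, q = 1/2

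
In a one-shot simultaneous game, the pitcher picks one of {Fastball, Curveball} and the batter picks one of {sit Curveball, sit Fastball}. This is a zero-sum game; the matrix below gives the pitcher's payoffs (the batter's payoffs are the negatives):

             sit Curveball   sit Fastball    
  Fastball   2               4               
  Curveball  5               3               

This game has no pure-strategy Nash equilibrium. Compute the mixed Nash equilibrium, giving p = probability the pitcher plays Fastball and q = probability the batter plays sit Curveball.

Set the batter's expected payoff from sit Curveball equal to that from sit Fastball:
  the batter's expected payoff from sit Curveball: p·(-2) + (1−p)·(-5) = 3p - 5
  the batter's expected payoff from sit Fastball: p·(-4) + (1−p)·(-3) = -p - 3
  3p - 5 = -p - 3  ⇒  4p = 2  ⇒  p = 1/2.
In a mixed equilibrium the pitcher is indifferent between Fastball and Curveball; this condition fixes q.
  the pitcher's payoff to Fastball: q·2 + (1−q)·4 = -2q + 4
  the pitcher's payoff to Curveball: q·5 + (1−q)·3 = 2q + 3
  -2q + 4 = 2q + 3  ⇒  -4q = -1  ⇒  q = 1/4.

p = 1/2, q = 1/4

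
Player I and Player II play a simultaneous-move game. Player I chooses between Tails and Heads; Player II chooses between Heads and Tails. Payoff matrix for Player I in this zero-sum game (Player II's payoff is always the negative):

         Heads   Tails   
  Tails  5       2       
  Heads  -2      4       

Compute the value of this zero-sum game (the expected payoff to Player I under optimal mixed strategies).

Player II's mix must leave Player I indifferent between Tails and Heads.
  Player I's payoff to Tails: q·5 + (1−q)·2 = 3q + 2
  Player I's payoff to Heads: q·(-2) + (1−q)·4 = -6q + 4
  3q + 2 = -6q + 4  ⇒  9q = 2  ⇒  q = 2/9.
The value is Player I's expected payoff against this mix (using Tails): (2/9)·5 + (7/9)·2 = 8/3.

v = 8/3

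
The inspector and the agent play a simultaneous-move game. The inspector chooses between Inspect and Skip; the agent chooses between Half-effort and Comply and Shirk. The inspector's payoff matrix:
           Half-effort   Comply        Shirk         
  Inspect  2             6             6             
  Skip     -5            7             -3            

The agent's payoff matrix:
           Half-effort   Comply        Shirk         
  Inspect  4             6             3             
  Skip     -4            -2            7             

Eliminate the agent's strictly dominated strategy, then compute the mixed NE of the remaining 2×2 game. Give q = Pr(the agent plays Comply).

The agent's strategy Half-effort is strictly dominated by Comply: 6 > 4 and -2 > -4. Eliminate Half-effort.
The agent's mix must leave the inspector indifferent between Inspect and Skip.
  the inspector's payoff from Inspect: q·6 + (1−q)·6 = 6
  the inspector's payoff from Skip: q·7 + (1−q)·(-3) = 10q - 3
  6 = 10q - 3  ⇒  -10q = -9  ⇒  q = 9/10.

q = 9/10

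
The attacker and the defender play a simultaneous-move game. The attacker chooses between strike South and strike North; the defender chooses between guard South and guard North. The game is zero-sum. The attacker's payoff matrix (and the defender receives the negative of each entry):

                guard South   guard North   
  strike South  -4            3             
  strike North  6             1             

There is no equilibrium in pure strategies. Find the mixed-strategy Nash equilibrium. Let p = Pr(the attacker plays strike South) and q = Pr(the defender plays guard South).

Set the defender's expected payoff from guard South equal to that from guard North:
  the defender's payoff from guard South: p·4 + (1−p)·(-6) = 10p - 6
  the defender's payoff from guard North: p·(-3) + (1−p)·(-1) = -2p - 1
  10p - 6 = -2p - 1  ⇒  12p = 5  ⇒  p = 5/12.
Set the attacker's expected payoff from strike South equal to that from strike North:
  the attacker's payoff from strike South: q·(-4) + (1−q)·3 = -7q + 3
  the attacker's payoff from strike North: q·6 + (1−q)·1 = 5q + 1
  -7q + 3 = 5q + 1  ⇒  -12q = -2  ⇒  q = 1/6.

p = 5/12, q = 1/6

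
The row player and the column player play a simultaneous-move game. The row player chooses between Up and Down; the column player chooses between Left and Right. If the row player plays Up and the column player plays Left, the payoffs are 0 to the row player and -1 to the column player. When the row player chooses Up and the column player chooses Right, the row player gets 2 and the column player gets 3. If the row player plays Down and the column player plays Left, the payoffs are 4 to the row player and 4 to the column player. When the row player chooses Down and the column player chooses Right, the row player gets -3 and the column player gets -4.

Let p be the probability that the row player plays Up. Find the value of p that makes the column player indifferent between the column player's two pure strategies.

Set the column player's expected payoff from Left equal to that from Right:
  the column player's payoff to Left: p·(-1) + (1−p)·4 = -5p + 4
  the column player's payoff to Right: p·3 + (1−p)·(-4) = 7p - 4
  -5p + 4 = 7p - 4  ⇒  -12p = -8  ⇒  p = 2/3.

p = 2/3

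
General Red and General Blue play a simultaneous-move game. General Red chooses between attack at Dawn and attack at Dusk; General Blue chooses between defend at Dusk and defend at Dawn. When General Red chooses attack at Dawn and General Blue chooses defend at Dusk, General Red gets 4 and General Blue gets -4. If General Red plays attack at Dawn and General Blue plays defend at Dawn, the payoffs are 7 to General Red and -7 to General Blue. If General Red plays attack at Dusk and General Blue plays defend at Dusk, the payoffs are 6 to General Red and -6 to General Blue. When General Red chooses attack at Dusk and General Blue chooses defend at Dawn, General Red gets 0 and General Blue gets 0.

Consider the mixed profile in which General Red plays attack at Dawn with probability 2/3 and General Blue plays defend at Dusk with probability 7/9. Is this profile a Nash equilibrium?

Check General Blue's indifference given General Red's mix p = 2/3:
  payoff from defend at Dusk = -14/3; payoff from defend at Dawn = -14/3 — equal.
Check General Red's indifference given General Blue's mix q = 7/9:
  payoff from attack at Dawn = 14/3; payoff from attack at Dusk = 14/3 — equal.
Both players are indifferent, so neither can profitably deviate.

Yes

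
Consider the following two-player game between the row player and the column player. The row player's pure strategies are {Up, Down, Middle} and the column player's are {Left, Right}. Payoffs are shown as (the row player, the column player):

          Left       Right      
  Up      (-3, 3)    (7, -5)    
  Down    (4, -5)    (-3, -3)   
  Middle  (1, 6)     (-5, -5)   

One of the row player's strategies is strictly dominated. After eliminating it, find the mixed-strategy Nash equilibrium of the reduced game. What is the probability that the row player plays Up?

The row player's strategy Middle is strictly dominated by Down: 4 > 1 and -3 > -5. Eliminate Middle.
In a mixed equilibrium the column player is indifferent between Left and Right; this condition fixes p.
  the column player's expected payoff from Left: p·3 + (1−p)·(-5) = 8p - 5
  the column player's expected payoff from Right: p·(-5) + (1−p)·(-3) = -2p - 3
  8p - 5 = -2p - 3  ⇒  10p = 2  ⇒  p = 1/5.

p = 1/5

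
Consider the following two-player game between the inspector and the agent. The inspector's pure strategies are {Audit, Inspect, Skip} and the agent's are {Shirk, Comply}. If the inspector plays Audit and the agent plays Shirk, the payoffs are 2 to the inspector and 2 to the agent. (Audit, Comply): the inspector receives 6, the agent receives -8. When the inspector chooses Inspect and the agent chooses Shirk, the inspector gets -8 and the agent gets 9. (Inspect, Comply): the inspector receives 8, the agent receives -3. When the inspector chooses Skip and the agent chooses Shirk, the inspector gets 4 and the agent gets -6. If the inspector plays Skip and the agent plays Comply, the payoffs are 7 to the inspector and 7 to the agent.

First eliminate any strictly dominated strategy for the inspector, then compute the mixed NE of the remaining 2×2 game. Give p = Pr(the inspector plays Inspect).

p = 13/25

The inspector's strategy Audit is strictly dominated by Skip: 4 > 2 and 7 > 6. Eliminate Audit.
For the agent to be willing to mix, the agent must be indifferent between Shirk and Comply, which pins down the inspector's mix.
  the agent's payoff from Shirk: p·9 + (1−p)·(-6) = 15p - 6
  the agent's payoff from Comply: p·(-3) + (1−p)·7 = -10p + 7
  15p - 6 = -10p + 7  ⇒  25p = 13  ⇒  p = 13/25.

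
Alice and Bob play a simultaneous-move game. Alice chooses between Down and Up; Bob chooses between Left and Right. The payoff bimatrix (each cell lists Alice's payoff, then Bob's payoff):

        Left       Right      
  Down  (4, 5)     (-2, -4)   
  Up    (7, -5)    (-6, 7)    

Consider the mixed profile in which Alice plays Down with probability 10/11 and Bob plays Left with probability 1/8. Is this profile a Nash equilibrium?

No

Given Alice's mix p = 10/11, Bob's payoff from Left is 45/11 but from Right is -3. Bob strictly prefers Left, so Bob would not mix.
So the proposed profile is not a Nash equilibrium.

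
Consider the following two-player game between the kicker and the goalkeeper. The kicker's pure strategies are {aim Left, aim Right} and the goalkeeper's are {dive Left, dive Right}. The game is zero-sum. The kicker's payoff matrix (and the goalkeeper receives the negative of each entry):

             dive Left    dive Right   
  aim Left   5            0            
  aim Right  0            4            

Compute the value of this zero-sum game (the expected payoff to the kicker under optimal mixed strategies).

The kicker's indifference between aim Left and aim Right determines the goalkeeper's mixing probability q:
  the kicker's expected payoff from aim Left: q·5 + (1−q)·0 = 5q
  the kicker's expected payoff from aim Right: q·0 + (1−q)·4 = -4q + 4
  5q = -4q + 4  ⇒  9q = 4  ⇒  q = 4/9.
The value is the kicker's expected payoff against this mix (using aim Left): (4/9)·5 + (5/9)·0 = 20/9.

v = 20/9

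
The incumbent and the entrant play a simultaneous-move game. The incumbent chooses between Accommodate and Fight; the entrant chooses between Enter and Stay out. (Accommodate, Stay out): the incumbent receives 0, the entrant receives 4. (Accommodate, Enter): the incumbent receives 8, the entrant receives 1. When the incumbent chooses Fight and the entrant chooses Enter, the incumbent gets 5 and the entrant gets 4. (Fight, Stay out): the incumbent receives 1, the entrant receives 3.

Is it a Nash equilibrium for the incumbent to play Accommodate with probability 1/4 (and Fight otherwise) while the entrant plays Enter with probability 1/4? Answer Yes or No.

Check the entrant's indifference given the incumbent's mix p = 1/4:
  payoff from Enter = 13/4; payoff from Stay out = 13/4 — equal.
Check the incumbent's indifference given the entrant's mix q = 1/4:
  payoff from Accommodate = 2; payoff from Fight = 2 — equal.
Both players are indifferent, so neither can profitably deviate.

Yes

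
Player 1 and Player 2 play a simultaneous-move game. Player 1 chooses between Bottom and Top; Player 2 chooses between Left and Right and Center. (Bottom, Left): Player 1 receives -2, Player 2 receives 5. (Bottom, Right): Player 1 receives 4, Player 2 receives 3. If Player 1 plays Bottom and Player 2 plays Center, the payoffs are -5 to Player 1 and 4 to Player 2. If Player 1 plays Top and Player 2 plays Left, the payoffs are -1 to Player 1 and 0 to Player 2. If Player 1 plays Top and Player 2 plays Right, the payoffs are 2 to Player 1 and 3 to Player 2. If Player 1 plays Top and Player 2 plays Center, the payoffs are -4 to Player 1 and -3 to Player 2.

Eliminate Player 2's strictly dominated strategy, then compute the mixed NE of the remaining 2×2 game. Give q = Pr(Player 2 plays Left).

q = 2/3

Player 2's strategy Center is strictly dominated by Left: 5 > 4 and 0 > -3. Eliminate Center.
For Player 1 to be willing to mix, Player 1 must be indifferent between Bottom and Top, which pins down Player 2's mix.
  Player 1's payoff from Bottom: q·(-2) + (1−q)·4 = -6q + 4
  Player 1's payoff from Top: q·(-1) + (1−q)·2 = -3q + 2
  -6q + 4 = -3q + 2  ⇒  -3q = -2  ⇒  q = 2/3.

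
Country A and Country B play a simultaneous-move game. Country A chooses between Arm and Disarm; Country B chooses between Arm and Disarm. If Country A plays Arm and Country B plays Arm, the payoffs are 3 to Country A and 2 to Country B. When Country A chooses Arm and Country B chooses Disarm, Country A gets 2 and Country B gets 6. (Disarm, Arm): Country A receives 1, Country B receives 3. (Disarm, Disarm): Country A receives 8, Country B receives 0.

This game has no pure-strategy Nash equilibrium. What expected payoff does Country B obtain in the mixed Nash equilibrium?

Set Country B's expected payoff from Arm equal to that from Disarm:
  Country B's expected payoff from Arm: p·2 + (1−p)·3 = -p + 3
  Country B's expected payoff from Disarm: p·6 + (1−p)·0 = 6p
  -p + 3 = 6p  ⇒  -7p = -3  ⇒  p = 3/7.
At equilibrium Country B is indifferent across columns, so Country B's payoff equals the payoff from Arm: (3/7)·2 + (4/7)·3 = 18/7.

18/7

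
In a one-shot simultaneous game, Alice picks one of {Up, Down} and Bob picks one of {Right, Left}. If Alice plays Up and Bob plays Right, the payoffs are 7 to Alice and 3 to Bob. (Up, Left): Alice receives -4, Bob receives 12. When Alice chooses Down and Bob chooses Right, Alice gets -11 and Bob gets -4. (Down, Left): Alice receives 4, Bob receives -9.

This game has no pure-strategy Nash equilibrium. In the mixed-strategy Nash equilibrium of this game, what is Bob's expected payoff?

-3/2

Set Bob's expected payoff from Right equal to that from Left:
  Bob's payoff from Right: p·3 + (1−p)·(-4) = 7p - 4
  Bob's payoff from Left: p·12 + (1−p)·(-9) = 21p - 9
  7p - 4 = 21p - 9  ⇒  -14p = -5  ⇒  p = 5/14.
At equilibrium Bob is indifferent across columns, so Bob's payoff equals the payoff from Right: (5/14)·3 + (9/14)·(-4) = -3/2.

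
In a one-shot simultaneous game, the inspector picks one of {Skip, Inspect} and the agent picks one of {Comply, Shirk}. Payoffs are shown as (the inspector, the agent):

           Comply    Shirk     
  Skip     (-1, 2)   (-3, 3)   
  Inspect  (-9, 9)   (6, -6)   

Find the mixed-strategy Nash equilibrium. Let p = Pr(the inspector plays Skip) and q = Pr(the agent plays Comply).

p = 15/16, q = 9/17

Set the agent's expected payoff from Comply equal to that from Shirk:
  the agent's expected payoff from Comply: p·2 + (1−p)·9 = -7p + 9
  the agent's expected payoff from Shirk: p·3 + (1−p)·(-6) = 9p - 6
  -7p + 9 = 9p - 6  ⇒  -16p = -15  ⇒  p = 15/16.
For the inspector to be willing to mix, the inspector must be indifferent between Skip and Inspect, which pins down the agent's mix.
  the inspector's payoff from Skip: q·(-1) + (1−q)·(-3) = 2q - 3
  the inspector's payoff from Inspect: q·(-9) + (1−q)·6 = -15q + 6
  2q - 3 = -15q + 6  ⇒  17q = 9  ⇒  q = 9/17.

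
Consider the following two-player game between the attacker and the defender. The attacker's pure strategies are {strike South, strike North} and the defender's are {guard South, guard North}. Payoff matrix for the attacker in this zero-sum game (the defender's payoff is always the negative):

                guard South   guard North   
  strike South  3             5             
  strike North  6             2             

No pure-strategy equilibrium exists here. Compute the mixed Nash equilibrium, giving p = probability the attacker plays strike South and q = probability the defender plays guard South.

p = 2/3, q = 1/2

The attacker's mix must leave the defender indifferent between guard South and guard North.
  the defender's payoff to guard South: p·(-3) + (1−p)·(-6) = 3p - 6
  the defender's payoff to guard North: p·(-5) + (1−p)·(-2) = -3p - 2
  3p - 6 = -3p - 2  ⇒  6p = 4  ⇒  p = 2/3.
For the attacker to be willing to mix, the attacker must be indifferent between strike South and strike North, which pins down the defender's mix.
  the attacker's payoff to strike South: q·3 + (1−q)·5 = -2q + 5
  the attacker's payoff to strike North: q·6 + (1−q)·2 = 4q + 2
  -2q + 5 = 4q + 2  ⇒  -6q = -3  ⇒  q = 1/2.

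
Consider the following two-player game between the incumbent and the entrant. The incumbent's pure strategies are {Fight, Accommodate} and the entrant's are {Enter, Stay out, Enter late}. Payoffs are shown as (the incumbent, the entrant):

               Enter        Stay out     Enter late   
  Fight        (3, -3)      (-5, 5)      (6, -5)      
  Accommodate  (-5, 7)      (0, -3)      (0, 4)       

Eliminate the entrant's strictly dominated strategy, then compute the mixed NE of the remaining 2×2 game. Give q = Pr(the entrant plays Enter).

q = 5/13

The entrant's strategy Enter late is strictly dominated by Enter: -3 > -5 and 7 > 4. Eliminate Enter late.
The entrant's mix must leave the incumbent indifferent between Fight and Accommodate.
  the incumbent's expected payoff from Fight: q·3 + (1−q)·(-5) = 8q - 5
  the incumbent's expected payoff from Accommodate: q·(-5) + (1−q)·0 = -5q
  8q - 5 = -5q  ⇒  13q = 5  ⇒  q = 5/13.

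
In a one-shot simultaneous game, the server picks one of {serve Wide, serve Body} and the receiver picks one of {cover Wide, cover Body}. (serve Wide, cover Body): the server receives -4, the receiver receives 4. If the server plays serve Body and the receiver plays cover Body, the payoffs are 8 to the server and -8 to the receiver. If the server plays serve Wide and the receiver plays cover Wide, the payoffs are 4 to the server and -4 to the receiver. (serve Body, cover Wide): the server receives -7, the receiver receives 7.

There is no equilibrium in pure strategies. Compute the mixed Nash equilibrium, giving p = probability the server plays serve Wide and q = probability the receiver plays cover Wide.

p = 15/23, q = 12/23

For the receiver to be willing to mix, the receiver must be indifferent between cover Wide and cover Body, which pins down the server's mix.
  the receiver's payoff from cover Wide: p·(-4) + (1−p)·7 = -11p + 7
  the receiver's payoff from cover Body: p·4 + (1−p)·(-8) = 12p - 8
  -11p + 7 = 12p - 8  ⇒  -23p = -15  ⇒  p = 15/23.
In a mixed equilibrium the server is indifferent between serve Wide and serve Body; this condition fixes q.
  the server's payoff to serve Wide: q·4 + (1−q)·(-4) = 8q - 4
  the server's payoff to serve Body: q·(-7) + (1−q)·8 = -15q + 8
  8q - 4 = -15q + 8  ⇒  23q = 12  ⇒  q = 12/23.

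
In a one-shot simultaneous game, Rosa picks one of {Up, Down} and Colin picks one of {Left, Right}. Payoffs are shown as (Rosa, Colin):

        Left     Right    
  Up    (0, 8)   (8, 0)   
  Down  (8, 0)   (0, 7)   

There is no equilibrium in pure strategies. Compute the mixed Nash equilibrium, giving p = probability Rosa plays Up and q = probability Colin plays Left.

p = 7/15, q = 1/2

In a mixed equilibrium Colin is indifferent between Left and Right; this condition fixes p.
  Colin's payoff to Left: p·8 + (1−p)·0 = 8p
  Colin's payoff to Right: p·0 + (1−p)·7 = -7p + 7
  8p = -7p + 7  ⇒  15p = 7  ⇒  p = 7/15.
Set Rosa's expected payoff from Up equal to that from Down:
  Rosa's payoff from Up: q·0 + (1−q)·8 = -8q + 8
  Rosa's payoff from Down: q·8 + (1−q)·0 = 8q
  -8q + 8 = 8q  ⇒  -16q = -8  ⇒  q = 1/2.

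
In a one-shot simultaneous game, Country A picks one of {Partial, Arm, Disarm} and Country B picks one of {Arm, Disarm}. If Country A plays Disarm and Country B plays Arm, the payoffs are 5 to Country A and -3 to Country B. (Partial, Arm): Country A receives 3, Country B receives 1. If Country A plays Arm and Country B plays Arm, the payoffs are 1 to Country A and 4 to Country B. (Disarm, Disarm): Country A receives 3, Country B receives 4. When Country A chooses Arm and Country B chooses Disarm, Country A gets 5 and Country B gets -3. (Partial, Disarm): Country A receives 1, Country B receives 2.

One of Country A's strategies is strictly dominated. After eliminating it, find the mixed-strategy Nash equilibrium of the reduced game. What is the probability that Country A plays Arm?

Country A's strategy Partial is strictly dominated by Disarm: 5 > 3 and 3 > 1. Eliminate Partial.
Country A's mix must leave Country B indifferent between Arm and Disarm.
  Country B's payoff to Arm: p·4 + (1−p)·(-3) = 7p - 3
  Country B's payoff to Disarm: p·(-3) + (1−p)·4 = -7p + 4
  7p - 3 = -7p + 4  ⇒  14p = 7  ⇒  p = 1/2.

p = 1/2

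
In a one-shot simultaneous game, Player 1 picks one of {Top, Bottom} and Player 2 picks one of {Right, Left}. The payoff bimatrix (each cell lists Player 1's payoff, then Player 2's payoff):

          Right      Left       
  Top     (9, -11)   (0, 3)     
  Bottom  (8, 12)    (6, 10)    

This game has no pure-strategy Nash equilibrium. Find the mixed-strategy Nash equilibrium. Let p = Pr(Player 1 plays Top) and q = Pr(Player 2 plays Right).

Player 2's indifference between Right and Left determines Player 1's mixing probability p:
  Player 2's payoff to Right: p·(-11) + (1−p)·12 = -23p + 12
  Player 2's payoff to Left: p·3 + (1−p)·10 = -7p + 10
  -23p + 12 = -7p + 10  ⇒  -16p = -2  ⇒  p = 1/8.
Set Player 1's expected payoff from Top equal to that from Bottom:
  Player 1's payoff to Top: q·9 + (1−q)·0 = 9q
  Player 1's payoff to Bottom: q·8 + (1−q)·6 = 2q + 6
  9q = 2q + 6  ⇒  7q = 6  ⇒  q = 6/7.

p = 1/8, q = 6/7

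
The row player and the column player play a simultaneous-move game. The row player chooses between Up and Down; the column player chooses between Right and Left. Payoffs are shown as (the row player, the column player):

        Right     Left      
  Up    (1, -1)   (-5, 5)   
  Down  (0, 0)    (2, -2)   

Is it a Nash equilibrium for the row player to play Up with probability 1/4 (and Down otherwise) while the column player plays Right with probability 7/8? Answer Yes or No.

Yes

Check the column player's indifference given the row player's mix p = 1/4:
  payoff from Right = -1/4; payoff from Left = -1/4 — equal.
Check the row player's indifference given the column player's mix q = 7/8:
  payoff from Up = 1/4; payoff from Down = 1/4 — equal.
Both players are indifferent, so neither can profitably deviate.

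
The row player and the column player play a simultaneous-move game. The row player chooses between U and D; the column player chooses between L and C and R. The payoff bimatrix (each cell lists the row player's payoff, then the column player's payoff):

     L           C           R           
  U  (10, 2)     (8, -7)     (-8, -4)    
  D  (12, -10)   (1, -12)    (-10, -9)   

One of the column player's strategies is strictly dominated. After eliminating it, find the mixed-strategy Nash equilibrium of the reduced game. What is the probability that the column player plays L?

q = 1/2

The column player's strategy C is strictly dominated by R: -4 > -7 and -9 > -12. Eliminate C.
The column player's mix must leave the row player indifferent between U and D.
  the row player's payoff from U: q·10 + (1−q)·(-8) = 18q - 8
  the row player's payoff from D: q·12 + (1−q)·(-10) = 22q - 10
  18q - 8 = 22q - 10  ⇒  -4q = -2  ⇒  q = 1/2.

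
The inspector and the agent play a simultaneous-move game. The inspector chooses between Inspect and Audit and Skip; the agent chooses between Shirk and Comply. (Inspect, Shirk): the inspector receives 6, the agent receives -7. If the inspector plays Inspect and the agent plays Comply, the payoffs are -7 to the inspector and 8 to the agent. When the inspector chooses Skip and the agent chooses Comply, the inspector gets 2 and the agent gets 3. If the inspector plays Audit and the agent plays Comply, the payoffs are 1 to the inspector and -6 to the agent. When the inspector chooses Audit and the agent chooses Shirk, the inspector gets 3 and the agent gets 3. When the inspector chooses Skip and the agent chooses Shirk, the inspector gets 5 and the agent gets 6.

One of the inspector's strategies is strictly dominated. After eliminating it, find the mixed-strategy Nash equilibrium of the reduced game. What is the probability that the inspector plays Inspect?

The inspector's strategy Audit is strictly dominated by Skip: 5 > 3 and 2 > 1. Eliminate Audit.
Set the agent's expected payoff from Shirk equal to that from Comply:
  the agent's payoff to Shirk: p·(-7) + (1−p)·6 = -13p + 6
  the agent's payoff to Comply: p·8 + (1−p)·3 = 5p + 3
  -13p + 6 = 5p + 3  ⇒  -18p = -3  ⇒  p = 1/6.

p = 1/6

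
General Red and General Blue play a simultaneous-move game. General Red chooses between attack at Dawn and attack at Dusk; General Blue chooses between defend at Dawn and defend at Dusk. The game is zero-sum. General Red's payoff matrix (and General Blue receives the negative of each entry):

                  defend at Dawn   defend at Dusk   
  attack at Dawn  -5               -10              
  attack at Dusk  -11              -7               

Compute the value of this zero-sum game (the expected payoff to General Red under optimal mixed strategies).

v = -25/3

For General Red to be willing to mix, General Red must be indifferent between attack at Dawn and attack at Dusk, which pins down General Blue's mix.
  General Red's payoff to attack at Dawn: q·(-5) + (1−q)·(-10) = 5q - 10
  General Red's payoff to attack at Dusk: q·(-11) + (1−q)·(-7) = -4q - 7
  5q - 10 = -4q - 7  ⇒  9q = 3  ⇒  q = 1/3.
The value is General Red's expected payoff against this mix (using attack at Dawn): (1/3)·(-5) + (2/3)·(-10) = -25/3.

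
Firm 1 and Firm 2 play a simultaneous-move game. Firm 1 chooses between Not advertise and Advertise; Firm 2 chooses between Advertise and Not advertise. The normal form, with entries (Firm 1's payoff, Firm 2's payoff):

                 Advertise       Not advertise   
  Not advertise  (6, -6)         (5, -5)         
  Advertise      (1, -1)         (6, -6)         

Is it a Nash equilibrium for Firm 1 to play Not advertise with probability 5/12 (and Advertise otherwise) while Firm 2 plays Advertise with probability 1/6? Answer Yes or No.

No

Given Firm 1's mix p = 5/12, Firm 2's payoff from Advertise is -37/12 but from Not advertise is -67/12. Firm 2 strictly prefers Advertise, so Firm 2 would not mix.
So the proposed profile is not a Nash equilibrium.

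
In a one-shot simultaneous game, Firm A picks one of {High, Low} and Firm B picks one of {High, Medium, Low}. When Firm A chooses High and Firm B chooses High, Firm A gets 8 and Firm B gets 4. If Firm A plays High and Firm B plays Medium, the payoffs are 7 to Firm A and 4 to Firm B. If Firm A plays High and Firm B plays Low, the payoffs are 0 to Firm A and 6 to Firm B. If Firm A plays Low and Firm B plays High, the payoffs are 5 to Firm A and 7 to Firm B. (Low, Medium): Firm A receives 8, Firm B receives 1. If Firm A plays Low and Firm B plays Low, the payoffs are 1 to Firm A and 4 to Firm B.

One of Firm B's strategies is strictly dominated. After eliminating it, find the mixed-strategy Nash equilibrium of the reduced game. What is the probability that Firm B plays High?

Firm B's strategy Medium is strictly dominated by Low: 6 > 4 and 4 > 1. Eliminate Medium.
Firm A's indifference between High and Low determines Firm B's mixing probability q:
  Firm A's payoff to High: q·8 + (1−q)·0 = 8q
  Firm A's payoff to Low: q·5 + (1−q)·1 = 4q + 1
  8q = 4q + 1  ⇒  4q = 1  ⇒  q = 1/4.

q = 1/4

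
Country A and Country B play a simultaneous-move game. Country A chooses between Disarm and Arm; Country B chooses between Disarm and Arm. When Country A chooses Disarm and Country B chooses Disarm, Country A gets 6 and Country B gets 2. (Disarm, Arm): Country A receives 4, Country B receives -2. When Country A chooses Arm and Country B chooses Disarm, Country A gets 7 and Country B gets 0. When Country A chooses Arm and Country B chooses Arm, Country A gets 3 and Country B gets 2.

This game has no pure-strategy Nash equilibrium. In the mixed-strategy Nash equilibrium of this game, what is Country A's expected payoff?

Country B's mix must leave Country A indifferent between Disarm and Arm.
  Country A's payoff to Disarm: q·6 + (1−q)·4 = 2q + 4
  Country A's payoff to Arm: q·7 + (1−q)·3 = 4q + 3
  2q + 4 = 4q + 3  ⇒  -2q = -1  ⇒  q = 1/2.
At equilibrium Country A is indifferent across rows, so Country A's payoff equals the payoff from Disarm: (1/2)·6 + (1/2)·4 = 5.

5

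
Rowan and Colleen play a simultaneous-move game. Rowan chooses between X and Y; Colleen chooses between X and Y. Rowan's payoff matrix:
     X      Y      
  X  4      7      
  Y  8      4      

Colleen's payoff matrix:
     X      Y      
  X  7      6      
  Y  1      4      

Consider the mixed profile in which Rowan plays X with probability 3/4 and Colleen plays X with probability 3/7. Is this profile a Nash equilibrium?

Check Colleen's indifference given Rowan's mix p = 3/4:
  payoff from X = 11/2; payoff from Y = 11/2 — equal.
Check Rowan's indifference given Colleen's mix q = 3/7:
  payoff from X = 40/7; payoff from Y = 40/7 — equal.
Both players are indifferent, so neither can profitably deviate.

Yes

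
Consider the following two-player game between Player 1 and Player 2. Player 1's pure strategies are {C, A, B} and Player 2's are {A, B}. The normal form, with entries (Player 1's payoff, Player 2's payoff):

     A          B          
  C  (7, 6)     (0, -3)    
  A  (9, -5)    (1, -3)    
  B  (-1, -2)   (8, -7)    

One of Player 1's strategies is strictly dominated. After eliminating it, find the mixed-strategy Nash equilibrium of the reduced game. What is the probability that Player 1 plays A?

Player 1's strategy C is strictly dominated by A: 9 > 7 and 1 > 0. Eliminate C.
In a mixed equilibrium Player 2 is indifferent between A and B; this condition fixes p.
  Player 2's expected payoff from A: p·(-5) + (1−p)·(-2) = -3p - 2
  Player 2's expected payoff from B: p·(-3) + (1−p)·(-7) = 4p - 7
  -3p - 2 = 4p - 7  ⇒  -7p = -5  ⇒  p = 5/7.

p = 5/7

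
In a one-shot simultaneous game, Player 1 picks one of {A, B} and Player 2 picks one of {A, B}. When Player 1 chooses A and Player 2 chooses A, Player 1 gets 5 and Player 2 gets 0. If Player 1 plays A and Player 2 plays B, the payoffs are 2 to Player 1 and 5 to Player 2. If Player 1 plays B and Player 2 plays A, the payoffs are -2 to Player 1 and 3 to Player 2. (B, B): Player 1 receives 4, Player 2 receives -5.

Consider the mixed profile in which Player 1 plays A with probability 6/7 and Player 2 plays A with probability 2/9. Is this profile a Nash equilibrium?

Given Player 1's mix p = 6/7, Player 2's payoff from A is 3/7 but from B is 25/7. Player 2 strictly prefers B, so Player 2 would not mix.
So the proposed profile is not a Nash equilibrium.

No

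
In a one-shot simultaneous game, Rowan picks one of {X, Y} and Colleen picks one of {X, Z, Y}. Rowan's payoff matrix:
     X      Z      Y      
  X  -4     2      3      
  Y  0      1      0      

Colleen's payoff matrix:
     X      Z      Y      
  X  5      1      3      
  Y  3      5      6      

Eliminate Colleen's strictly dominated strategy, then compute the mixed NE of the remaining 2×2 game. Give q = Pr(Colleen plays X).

q = 3/7

Colleen's strategy Z is strictly dominated by Y: 3 > 1 and 6 > 5. Eliminate Z.
Set Rowan's expected payoff from X equal to that from Y:
  Rowan's payoff to X: q·(-4) + (1−q)·3 = -7q + 3
  Rowan's payoff to Y: q·0 + (1−q)·0 = 0
  -7q + 3 = 0  ⇒  -7q = -3  ⇒  q = 3/7.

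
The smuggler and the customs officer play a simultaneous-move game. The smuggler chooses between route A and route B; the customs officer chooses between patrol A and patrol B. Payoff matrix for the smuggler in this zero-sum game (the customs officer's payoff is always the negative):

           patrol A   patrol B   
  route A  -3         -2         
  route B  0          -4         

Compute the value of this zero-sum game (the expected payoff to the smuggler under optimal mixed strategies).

The smuggler's indifference between route A and route B determines the customs officer's mixing probability q:
  the smuggler's payoff from route A: q·(-3) + (1−q)·(-2) = -q - 2
  the smuggler's payoff from route B: q·0 + (1−q)·(-4) = 4q - 4
  -q - 2 = 4q - 4  ⇒  -5q = -2  ⇒  q = 2/5.
The value is the smuggler's expected payoff against this mix (using route A): (2/5)·(-3) + (3/5)·(-2) = -12/5.

v = -12/5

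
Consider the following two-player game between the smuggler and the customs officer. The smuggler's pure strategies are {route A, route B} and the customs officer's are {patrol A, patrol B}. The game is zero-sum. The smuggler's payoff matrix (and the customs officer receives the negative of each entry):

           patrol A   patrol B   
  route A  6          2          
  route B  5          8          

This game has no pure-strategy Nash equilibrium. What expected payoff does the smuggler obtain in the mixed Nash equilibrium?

For the smuggler to be willing to mix, the smuggler must be indifferent between route A and route B, which pins down the customs officer's mix.
  the smuggler's payoff from route A: q·6 + (1−q)·2 = 4q + 2
  the smuggler's payoff from route B: q·5 + (1−q)·8 = -3q + 8
  4q + 2 = -3q + 8  ⇒  7q = 6  ⇒  q = 6/7.
At equilibrium the smuggler is indifferent across rows, so the smuggler's payoff equals the payoff from route A: (6/7)·6 + (1/7)·2 = 38/7.

38/7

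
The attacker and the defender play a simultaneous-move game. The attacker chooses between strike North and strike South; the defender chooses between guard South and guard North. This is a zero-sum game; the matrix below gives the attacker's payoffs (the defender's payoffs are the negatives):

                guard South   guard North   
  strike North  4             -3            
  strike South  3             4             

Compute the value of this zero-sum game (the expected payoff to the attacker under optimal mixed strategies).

v = 25/8

The attacker's indifference between strike North and strike South determines the defender's mixing probability q:
  the attacker's payoff to strike North: q·4 + (1−q)·(-3) = 7q - 3
  the attacker's payoff to strike South: q·3 + (1−q)·4 = -q + 4
  7q - 3 = -q + 4  ⇒  8q = 7  ⇒  q = 7/8.
The value is the attacker's expected payoff against this mix (using strike North): (7/8)·4 + (1/8)·(-3) = 25/8.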